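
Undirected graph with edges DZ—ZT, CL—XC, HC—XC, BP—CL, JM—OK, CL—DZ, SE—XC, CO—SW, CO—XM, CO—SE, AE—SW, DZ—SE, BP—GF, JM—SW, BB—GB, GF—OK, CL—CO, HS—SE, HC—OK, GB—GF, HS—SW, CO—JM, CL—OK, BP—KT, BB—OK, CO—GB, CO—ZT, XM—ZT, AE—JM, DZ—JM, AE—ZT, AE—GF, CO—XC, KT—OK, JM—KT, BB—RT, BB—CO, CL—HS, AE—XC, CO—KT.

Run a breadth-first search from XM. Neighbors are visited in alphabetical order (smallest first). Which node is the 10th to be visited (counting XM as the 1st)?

Visit XM; enqueue CO, ZT → queue [CO, ZT]
Visit CO; enqueue BB, CL, GB, JM, KT, SE, SW, XC → queue [ZT, BB, CL, GB, JM, KT, SE, SW, XC]
Visit ZT; enqueue AE, DZ → queue [BB, CL, GB, JM, KT, SE, SW, XC, AE, DZ]
Visit BB; enqueue OK, RT → queue [CL, GB, JM, KT, SE, SW, XC, AE, DZ, OK, RT]
Visit CL; enqueue BP, HS → queue [GB, JM, KT, SE, SW, XC, AE, DZ, OK, RT, BP, HS]
Visit GB; enqueue GF → queue [JM, KT, SE, SW, XC, AE, DZ, OK, RT, BP, HS, GF]
Visit JM → queue [KT, SE, SW, XC, AE, DZ, OK, RT, BP, HS, GF]
Visit KT → queue [SE, SW, XC, AE, DZ, OK, RT, BP, HS, GF]
Visit SE → queue [SW, XC, AE, DZ, OK, RT, BP, HS, GF]
Visit SW → queue [XC, AE, DZ, OK, RT, BP, HS, GF]
Visit XC; enqueue HC → queue [AE, DZ, OK, RT, BP, HS, GF, HC]
Visit AE → queue [DZ, OK, RT, BP, HS, GF, HC]
Visit DZ → queue [OK, RT, BP, HS, GF, HC]
Visit OK → queue [RT, BP, HS, GF, HC]
Visit RT → queue [BP, HS, GF, HC]
Visit BP → queue [HS, GF, HC]
Visit HS → queue [GF, HC]
Visit GF → queue [HC]
Visit HC → queue []

Visit order: XM, CO, ZT, BB, CL, GB, JM, KT, SE, SW, XC, AE, DZ, OK, RT, BP, HS, GF, HC

SW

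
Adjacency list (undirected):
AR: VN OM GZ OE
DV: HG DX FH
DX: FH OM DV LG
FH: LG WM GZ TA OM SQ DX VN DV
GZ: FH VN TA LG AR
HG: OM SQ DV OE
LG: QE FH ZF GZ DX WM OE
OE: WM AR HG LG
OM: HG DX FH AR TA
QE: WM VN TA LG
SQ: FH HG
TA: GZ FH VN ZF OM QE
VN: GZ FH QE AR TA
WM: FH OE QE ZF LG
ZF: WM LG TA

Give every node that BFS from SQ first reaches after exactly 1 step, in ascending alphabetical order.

Level 0: SQ
Level 1: FH, HG
Level 2: DV, DX, GZ, LG, OE, OM, TA, VN, WM
Level 3: AR, QE, ZF

FH, HG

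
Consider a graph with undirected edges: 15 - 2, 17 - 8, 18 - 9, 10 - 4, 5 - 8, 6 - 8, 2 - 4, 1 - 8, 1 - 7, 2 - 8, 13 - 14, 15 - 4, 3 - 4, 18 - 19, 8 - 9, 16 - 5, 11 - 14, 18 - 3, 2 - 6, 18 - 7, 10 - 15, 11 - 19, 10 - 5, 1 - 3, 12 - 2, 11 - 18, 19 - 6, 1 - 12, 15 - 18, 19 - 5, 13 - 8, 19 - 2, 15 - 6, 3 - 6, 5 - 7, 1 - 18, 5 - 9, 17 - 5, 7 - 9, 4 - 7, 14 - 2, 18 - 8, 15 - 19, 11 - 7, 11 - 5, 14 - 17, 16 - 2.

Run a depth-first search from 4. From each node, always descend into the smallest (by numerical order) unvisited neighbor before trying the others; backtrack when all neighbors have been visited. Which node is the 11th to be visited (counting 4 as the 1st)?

Visit 4
4 → 2
2 → 6
6 → 3
3 → 1
1 → 7
7 → 5
5 → 8
8 → 9
9 → 18
18 → 11
11 → 14
14 → 13
14 → 17
11 → 19
19 → 15
15 → 10
5 → 16
1 → 12

Visit order: 4, 2, 6, 3, 1, 7, 5, 8, 9, 18, 11, 14, 13, 17, 19, 15, 10, 16, 12

11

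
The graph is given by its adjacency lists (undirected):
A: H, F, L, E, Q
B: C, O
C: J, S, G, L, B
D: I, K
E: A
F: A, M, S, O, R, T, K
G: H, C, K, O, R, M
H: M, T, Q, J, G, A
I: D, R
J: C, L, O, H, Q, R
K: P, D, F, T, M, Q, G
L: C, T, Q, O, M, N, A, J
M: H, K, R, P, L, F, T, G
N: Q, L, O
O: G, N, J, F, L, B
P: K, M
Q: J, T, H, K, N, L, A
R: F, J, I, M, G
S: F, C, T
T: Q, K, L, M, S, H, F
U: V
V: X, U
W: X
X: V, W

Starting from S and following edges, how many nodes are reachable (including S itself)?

20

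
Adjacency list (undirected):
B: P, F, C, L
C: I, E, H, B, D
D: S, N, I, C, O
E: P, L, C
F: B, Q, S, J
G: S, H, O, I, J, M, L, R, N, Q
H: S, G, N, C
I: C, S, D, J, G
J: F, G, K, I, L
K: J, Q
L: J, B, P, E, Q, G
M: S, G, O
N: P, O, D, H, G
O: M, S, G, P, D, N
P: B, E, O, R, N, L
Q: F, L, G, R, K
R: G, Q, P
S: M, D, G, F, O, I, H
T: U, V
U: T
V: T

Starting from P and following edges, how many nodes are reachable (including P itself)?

18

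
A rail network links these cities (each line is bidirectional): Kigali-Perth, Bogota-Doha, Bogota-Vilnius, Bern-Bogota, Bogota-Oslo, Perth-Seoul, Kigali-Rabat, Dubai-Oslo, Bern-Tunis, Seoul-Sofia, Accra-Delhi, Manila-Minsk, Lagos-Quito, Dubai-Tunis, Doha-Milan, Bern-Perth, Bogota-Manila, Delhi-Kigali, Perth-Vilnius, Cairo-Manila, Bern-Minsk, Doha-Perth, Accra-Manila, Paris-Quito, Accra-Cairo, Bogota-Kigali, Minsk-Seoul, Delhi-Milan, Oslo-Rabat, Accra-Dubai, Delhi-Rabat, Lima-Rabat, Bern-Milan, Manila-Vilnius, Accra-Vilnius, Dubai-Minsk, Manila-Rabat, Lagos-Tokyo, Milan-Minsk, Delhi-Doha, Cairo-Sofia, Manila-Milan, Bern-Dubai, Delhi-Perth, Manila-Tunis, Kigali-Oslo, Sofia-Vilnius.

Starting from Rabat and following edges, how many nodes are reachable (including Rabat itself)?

19

BFS from Rabat visits: Rabat, Oslo, Manila, Lima, Kigali, Delhi, Dubai, Bogota, Vilnius, Tunis, Minsk, Milan, Cairo, Accra, Perth, Doha, Bern, Sofia, Seoul
Reachable nodes: 19 of 23 total.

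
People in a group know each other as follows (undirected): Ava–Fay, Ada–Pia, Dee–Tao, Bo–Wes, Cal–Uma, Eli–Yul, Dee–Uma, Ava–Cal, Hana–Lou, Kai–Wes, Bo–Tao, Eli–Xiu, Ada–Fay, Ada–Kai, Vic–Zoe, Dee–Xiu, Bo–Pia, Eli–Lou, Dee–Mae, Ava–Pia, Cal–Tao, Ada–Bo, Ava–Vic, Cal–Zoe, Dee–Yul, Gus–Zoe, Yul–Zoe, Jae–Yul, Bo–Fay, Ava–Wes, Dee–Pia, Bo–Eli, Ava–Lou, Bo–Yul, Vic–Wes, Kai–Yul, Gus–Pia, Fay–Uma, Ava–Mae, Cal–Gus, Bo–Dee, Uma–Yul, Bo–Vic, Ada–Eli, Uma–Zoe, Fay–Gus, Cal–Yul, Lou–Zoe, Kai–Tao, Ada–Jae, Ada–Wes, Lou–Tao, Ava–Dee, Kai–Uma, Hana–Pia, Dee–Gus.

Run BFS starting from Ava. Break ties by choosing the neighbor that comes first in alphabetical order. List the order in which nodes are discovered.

Visit Ava; enqueue Cal, Dee, Fay, Lou, Mae, Pia, Vic, Wes → queue [Cal, Dee, Fay, Lou, Mae, Pia, Vic, Wes]
Visit Cal; enqueue Gus, Tao, Uma, Yul, Zoe → queue [Dee, Fay, Lou, Mae, Pia, Vic, Wes, Gus, Tao, Uma, Yul, Zoe]
Visit Dee; enqueue Bo, Xiu → queue [Fay, Lou, Mae, Pia, Vic, Wes, Gus, Tao, Uma, Yul, Zoe, Bo, Xiu]
Visit Fay; enqueue Ada → queue [Lou, Mae, Pia, Vic, Wes, Gus, Tao, Uma, Yul, Zoe, Bo, Xiu, Ada]
Visit Lou; enqueue Eli, Hana → queue [Mae, Pia, Vic, Wes, Gus, Tao, Uma, Yul, Zoe, Bo, Xiu, Ada, Eli, Hana]
Visit Mae → queue [Pia, Vic, Wes, Gus, Tao, Uma, Yul, Zoe, Bo, Xiu, Ada, Eli, Hana]
Visit Pia → queue [Vic, Wes, Gus, Tao, Uma, Yul, Zoe, Bo, Xiu, Ada, Eli, Hana]
Visit Vic → queue [Wes, Gus, Tao, Uma, Yul, Zoe, Bo, Xiu, Ada, Eli, Hana]
Visit Wes; enqueue Kai → queue [Gus, Tao, Uma, Yul, Zoe, Bo, Xiu, Ada, Eli, Hana, Kai]
Visit Gus → queue [Tao, Uma, Yul, Zoe, Bo, Xiu, Ada, Eli, Hana, Kai]
Visit Tao → queue [Uma, Yul, Zoe, Bo, Xiu, Ada, Eli, Hana, Kai]
Visit Uma → queue [Yul, Zoe, Bo, Xiu, Ada, Eli, Hana, Kai]
Visit Yul; enqueue Jae → queue [Zoe, Bo, Xiu, Ada, Eli, Hana, Kai, Jae]
Visit Zoe → queue [Bo, Xiu, Ada, Eli, Hana, Kai, Jae]
Visit Bo → queue [Xiu, Ada, Eli, Hana, Kai, Jae]
Visit Xiu → queue [Ada, Eli, Hana, Kai, Jae]
Visit Ada → queue [Eli, Hana, Kai, Jae]
Visit Eli → queue [Hana, Kai, Jae]
Visit Hana → queue [Kai, Jae]
Visit Kai → queue [Jae]
Visit Jae → queue []

Ava, Cal, Dee, Fay, Lou, Mae, Pia, Vic, Wes, Gus, Tao, Uma, Yul, Zoe, Bo, Xiu, Ada, Eli, Hana, Kai, Jae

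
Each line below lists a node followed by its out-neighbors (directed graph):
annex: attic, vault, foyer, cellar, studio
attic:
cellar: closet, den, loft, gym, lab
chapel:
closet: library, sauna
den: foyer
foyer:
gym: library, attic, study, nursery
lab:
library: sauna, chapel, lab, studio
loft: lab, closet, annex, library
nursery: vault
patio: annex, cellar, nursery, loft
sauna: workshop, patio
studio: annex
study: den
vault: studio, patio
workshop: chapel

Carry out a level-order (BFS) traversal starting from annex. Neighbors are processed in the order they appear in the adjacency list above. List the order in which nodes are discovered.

annex → attic → vault → foyer → cellar → studio → patio → closet → den → loft → gym → lab → nursery → library → sauna → study → chapel → workshop

Visit annex; enqueue attic, vault, foyer, cellar, studio → queue [attic, vault, foyer, cellar, studio]
Visit attic → queue [vault, foyer, cellar, studio]
Visit vault; enqueue patio → queue [foyer, cellar, studio, patio]
Visit foyer → queue [cellar, studio, patio]
Visit cellar; enqueue closet, den, loft, gym, lab → queue [studio, patio, closet, den, loft, gym, lab]
Visit studio → queue [patio, closet, den, loft, gym, lab]
Visit patio; enqueue nursery → queue [closet, den, loft, gym, lab, nursery]
Visit closet; enqueue library, sauna → queue [den, loft, gym, lab, nursery, library, sauna]
Visit den → queue [loft, gym, lab, nursery, library, sauna]
Visit loft → queue [gym, lab, nursery, library, sauna]
Visit gym; enqueue study → queue [lab, nursery, library, sauna, study]
Visit lab → queue [nursery, library, sauna, study]
Visit nursery → queue [library, sauna, study]
Visit library; enqueue chapel → queue [sauna, study, chapel]
Visit sauna; enqueue workshop → queue [study, chapel, workshop]
Visit study → queue [chapel, workshop]
Visit chapel → queue [workshop]
Visit workshop → queue []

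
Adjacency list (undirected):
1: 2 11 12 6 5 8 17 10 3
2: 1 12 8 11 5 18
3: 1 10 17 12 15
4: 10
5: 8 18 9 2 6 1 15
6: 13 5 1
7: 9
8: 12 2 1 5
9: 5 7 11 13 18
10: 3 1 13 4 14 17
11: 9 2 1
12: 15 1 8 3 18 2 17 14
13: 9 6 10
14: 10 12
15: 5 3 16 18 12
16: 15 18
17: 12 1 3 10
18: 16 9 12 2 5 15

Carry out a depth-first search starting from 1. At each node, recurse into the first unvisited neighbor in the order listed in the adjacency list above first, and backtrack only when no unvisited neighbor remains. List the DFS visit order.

Visit 1
1 → 2
2 → 12
12 → 15
15 → 5
5 → 8
5 → 18
18 → 16
18 → 9
9 → 7
9 → 11
9 → 13
13 → 6
13 → 10
10 → 3
3 → 17
10 → 4
10 → 14

1 2 12 15 5 8 18 16 9 7 11 13 6 10 3 17 4 14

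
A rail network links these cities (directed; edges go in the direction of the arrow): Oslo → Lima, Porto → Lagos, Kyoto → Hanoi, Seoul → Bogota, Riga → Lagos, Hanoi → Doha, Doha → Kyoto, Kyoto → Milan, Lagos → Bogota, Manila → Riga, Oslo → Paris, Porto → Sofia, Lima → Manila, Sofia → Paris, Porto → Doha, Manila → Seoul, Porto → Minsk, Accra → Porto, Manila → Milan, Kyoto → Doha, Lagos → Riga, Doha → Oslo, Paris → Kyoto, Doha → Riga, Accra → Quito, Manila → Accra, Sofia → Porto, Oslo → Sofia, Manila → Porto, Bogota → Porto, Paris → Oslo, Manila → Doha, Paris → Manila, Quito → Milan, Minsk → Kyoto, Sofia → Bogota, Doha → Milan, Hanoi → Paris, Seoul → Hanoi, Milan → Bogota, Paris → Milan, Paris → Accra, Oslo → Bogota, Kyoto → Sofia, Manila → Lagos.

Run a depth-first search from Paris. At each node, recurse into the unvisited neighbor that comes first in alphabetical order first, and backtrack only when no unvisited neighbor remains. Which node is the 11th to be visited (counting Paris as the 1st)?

Lima

Visit Paris
Paris → Accra
Accra → Porto
Porto → Doha
Doha → Kyoto
Kyoto → Hanoi
Kyoto → Milan
Milan → Bogota
Kyoto → Sofia
Doha → Oslo
Oslo → Lima
Lima → Manila
Manila → Lagos
Lagos → Riga
Manila → Seoul
Porto → Minsk
Accra → Quito

Visit order: Paris, Accra, Porto, Doha, Kyoto, Hanoi, Milan, Bogota, Sofia, Oslo, Lima, Manila, Lagos, Riga, Seoul, Minsk, Quito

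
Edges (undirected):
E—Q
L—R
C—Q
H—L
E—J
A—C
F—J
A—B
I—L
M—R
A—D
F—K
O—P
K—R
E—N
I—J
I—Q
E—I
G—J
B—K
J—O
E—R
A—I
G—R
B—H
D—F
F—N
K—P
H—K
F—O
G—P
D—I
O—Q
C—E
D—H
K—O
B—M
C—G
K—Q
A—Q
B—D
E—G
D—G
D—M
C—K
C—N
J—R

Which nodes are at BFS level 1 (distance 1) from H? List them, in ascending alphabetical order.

B, D, K, L

Level 0: H
Level 1: B, D, K, L
Level 2: A, C, F, G, I, M, O, P, Q, R
Level 3: E, J, N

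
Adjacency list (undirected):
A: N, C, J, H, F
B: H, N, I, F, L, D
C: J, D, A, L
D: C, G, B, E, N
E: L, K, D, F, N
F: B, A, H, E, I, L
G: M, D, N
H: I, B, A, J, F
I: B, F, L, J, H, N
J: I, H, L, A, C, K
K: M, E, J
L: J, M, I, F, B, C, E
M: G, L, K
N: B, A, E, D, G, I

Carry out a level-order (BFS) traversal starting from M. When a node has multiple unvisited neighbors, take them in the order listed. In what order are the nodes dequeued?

Visit M; enqueue G, L, K → queue [G, L, K]
Visit G; enqueue D, N → queue [L, K, D, N]
Visit L; enqueue J, I, F, B, C, E → queue [K, D, N, J, I, F, B, C, E]
Visit K → queue [D, N, J, I, F, B, C, E]
Visit D → queue [N, J, I, F, B, C, E]
Visit N; enqueue A → queue [J, I, F, B, C, E, A]
Visit J; enqueue H → queue [I, F, B, C, E, A, H]
Visit I → queue [F, B, C, E, A, H]
Visit F → queue [B, C, E, A, H]
Visit B → queue [C, E, A, H]
Visit C → queue [E, A, H]
Visit E → queue [A, H]
Visit A → queue [H]
Visit H → queue []

M -> G -> L -> K -> D -> N -> J -> I -> F -> B -> C -> E -> A -> H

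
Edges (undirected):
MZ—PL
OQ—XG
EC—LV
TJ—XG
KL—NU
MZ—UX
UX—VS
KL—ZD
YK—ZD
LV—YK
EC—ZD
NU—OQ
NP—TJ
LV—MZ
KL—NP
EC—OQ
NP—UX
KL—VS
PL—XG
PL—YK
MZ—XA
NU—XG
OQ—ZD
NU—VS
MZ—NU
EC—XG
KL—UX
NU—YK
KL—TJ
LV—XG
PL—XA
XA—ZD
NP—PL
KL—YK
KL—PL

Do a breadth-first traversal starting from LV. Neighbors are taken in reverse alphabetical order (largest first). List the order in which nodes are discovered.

LV YK XG MZ EC ZD PL NU KL TJ OQ XA UX NP VS

Visit LV; enqueue YK, XG, MZ, EC → queue [YK, XG, MZ, EC]
Visit YK; enqueue ZD, PL, NU, KL → queue [XG, MZ, EC, ZD, PL, NU, KL]
Visit XG; enqueue TJ, OQ → queue [MZ, EC, ZD, PL, NU, KL, TJ, OQ]
Visit MZ; enqueue XA, UX → queue [EC, ZD, PL, NU, KL, TJ, OQ, XA, UX]
Visit EC → queue [ZD, PL, NU, KL, TJ, OQ, XA, UX]
Visit ZD → queue [PL, NU, KL, TJ, OQ, XA, UX]
Visit PL; enqueue NP → queue [NU, KL, TJ, OQ, XA, UX, NP]
Visit NU; enqueue VS → queue [KL, TJ, OQ, XA, UX, NP, VS]
Visit KL → queue [TJ, OQ, XA, UX, NP, VS]
Visit TJ → queue [OQ, XA, UX, NP, VS]
Visit OQ → queue [XA, UX, NP, VS]
Visit XA → queue [UX, NP, VS]
Visit UX → queue [NP, VS]
Visit NP → queue [VS]
Visit VS → queue []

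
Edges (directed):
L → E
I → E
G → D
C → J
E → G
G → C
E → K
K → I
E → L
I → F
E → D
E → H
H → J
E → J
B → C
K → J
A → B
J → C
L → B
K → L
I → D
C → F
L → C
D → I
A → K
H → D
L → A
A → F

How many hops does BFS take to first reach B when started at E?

2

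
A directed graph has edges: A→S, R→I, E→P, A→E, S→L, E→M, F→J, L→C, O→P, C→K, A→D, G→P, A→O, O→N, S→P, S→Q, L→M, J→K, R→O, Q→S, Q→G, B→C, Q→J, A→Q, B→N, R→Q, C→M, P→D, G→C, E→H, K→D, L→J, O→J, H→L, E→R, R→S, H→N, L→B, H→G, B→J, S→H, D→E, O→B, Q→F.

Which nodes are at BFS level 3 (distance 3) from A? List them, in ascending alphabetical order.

Level 0: A
Level 1: D, E, O, Q, S
Level 2: B, F, G, H, J, L, M, N, P, R
Level 3: C, I, K

C, I, K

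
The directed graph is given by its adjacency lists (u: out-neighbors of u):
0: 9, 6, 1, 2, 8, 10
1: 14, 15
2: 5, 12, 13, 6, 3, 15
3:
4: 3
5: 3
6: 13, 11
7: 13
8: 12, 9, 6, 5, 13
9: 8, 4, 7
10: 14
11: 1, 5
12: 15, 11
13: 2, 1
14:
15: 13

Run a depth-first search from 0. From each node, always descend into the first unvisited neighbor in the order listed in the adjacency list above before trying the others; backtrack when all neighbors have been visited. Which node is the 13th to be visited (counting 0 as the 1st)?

14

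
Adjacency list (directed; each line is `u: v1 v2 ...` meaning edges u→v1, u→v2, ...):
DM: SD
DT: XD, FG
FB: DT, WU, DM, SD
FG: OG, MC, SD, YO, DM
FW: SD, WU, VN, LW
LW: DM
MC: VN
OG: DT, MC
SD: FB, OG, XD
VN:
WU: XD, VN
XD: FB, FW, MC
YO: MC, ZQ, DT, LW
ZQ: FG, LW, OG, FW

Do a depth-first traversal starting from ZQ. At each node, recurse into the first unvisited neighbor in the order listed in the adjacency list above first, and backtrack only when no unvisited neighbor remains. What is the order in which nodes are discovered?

Visit ZQ
ZQ → FG
FG → OG
OG → DT
DT → XD
XD → FB
FB → WU
WU → VN
FB → DM
DM → SD
XD → FW
FW → LW
XD → MC
FG → YO

ZQ -> FG -> OG -> DT -> XD -> FB -> WU -> VN -> DM -> SD -> FW -> LW -> MC -> YO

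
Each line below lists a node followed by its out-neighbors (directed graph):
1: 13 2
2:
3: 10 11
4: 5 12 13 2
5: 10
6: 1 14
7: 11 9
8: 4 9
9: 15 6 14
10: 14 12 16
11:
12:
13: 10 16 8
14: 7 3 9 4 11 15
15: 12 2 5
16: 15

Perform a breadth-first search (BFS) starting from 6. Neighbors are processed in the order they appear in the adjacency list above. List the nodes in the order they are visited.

Visit 6; enqueue 1, 14 → queue [1, 14]
Visit 1; enqueue 13, 2 → queue [14, 13, 2]
Visit 14; enqueue 7, 3, 9, 4, 11, 15 → queue [13, 2, 7, 3, 9, 4, 11, 15]
Visit 13; enqueue 10, 16, 8 → queue [2, 7, 3, 9, 4, 11, 15, 10, 16, 8]
Visit 2 → queue [7, 3, 9, 4, 11, 15, 10, 16, 8]
Visit 7 → queue [3, 9, 4, 11, 15, 10, 16, 8]
Visit 3 → queue [9, 4, 11, 15, 10, 16, 8]
Visit 9 → queue [4, 11, 15, 10, 16, 8]
Visit 4; enqueue 5, 12 → queue [11, 15, 10, 16, 8, 5, 12]
Visit 11 → queue [15, 10, 16, 8, 5, 12]
Visit 15 → queue [10, 16, 8, 5, 12]
Visit 10 → queue [16, 8, 5, 12]
Visit 16 → queue [8, 5, 12]
Visit 8 → queue [5, 12]
Visit 5 → queue [12]
Visit 12 → queue []

6 -> 1 -> 14 -> 13 -> 2 -> 7 -> 3 -> 9 -> 4 -> 11 -> 15 -> 10 -> 16 -> 8 -> 5 -> 12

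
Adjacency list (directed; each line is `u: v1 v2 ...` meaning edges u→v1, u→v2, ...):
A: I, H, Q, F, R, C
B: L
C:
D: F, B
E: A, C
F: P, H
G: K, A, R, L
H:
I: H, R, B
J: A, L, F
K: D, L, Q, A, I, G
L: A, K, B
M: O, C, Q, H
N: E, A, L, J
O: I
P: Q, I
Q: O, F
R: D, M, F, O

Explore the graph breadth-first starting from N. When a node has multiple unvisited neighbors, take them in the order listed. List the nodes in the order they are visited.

Visit N; enqueue E, A, L, J → queue [E, A, L, J]
Visit E; enqueue C → queue [A, L, J, C]
Visit A; enqueue I, H, Q, F, R → queue [L, J, C, I, H, Q, F, R]
Visit L; enqueue K, B → queue [J, C, I, H, Q, F, R, K, B]
Visit J → queue [C, I, H, Q, F, R, K, B]
Visit C → queue [I, H, Q, F, R, K, B]
Visit I → queue [H, Q, F, R, K, B]
Visit H → queue [Q, F, R, K, B]
Visit Q; enqueue O → queue [F, R, K, B, O]
Visit F; enqueue P → queue [R, K, B, O, P]
Visit R; enqueue D, M → queue [K, B, O, P, D, M]
Visit K; enqueue G → queue [B, O, P, D, M, G]
Visit B → queue [O, P, D, M, G]
Visit O → queue [P, D, M, G]
Visit P → queue [D, M, G]
Visit D → queue [M, G]
Visit M → queue [G]
Visit G → queue []

N, E, A, L, J, C, I, H, Q, F, R, K, B, O, P, D, M, G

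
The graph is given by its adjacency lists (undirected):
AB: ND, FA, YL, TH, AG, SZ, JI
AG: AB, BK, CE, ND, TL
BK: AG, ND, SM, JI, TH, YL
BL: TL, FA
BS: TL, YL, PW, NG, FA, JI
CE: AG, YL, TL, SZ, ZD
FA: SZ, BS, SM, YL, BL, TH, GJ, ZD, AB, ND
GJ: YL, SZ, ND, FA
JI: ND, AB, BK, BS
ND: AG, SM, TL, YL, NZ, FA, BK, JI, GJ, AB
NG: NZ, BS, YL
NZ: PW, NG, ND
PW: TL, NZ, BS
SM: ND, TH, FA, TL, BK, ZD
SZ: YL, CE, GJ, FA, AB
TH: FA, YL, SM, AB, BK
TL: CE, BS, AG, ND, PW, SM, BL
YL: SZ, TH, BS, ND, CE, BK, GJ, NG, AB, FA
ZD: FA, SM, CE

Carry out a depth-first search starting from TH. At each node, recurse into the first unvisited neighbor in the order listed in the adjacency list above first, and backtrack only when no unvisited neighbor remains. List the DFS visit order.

TH, FA, SZ, YL, BS, TL, CE, AG, AB, ND, SM, BK, JI, ZD, NZ, PW, NG, GJ, BL

Visit TH
TH → FA
FA → SZ
SZ → YL
YL → BS
BS → TL
TL → CE
CE → AG
AG → AB
AB → ND
ND → SM
SM → BK
BK → JI
SM → ZD
ND → NZ
NZ → PW
NZ → NG
ND → GJ
TL → BL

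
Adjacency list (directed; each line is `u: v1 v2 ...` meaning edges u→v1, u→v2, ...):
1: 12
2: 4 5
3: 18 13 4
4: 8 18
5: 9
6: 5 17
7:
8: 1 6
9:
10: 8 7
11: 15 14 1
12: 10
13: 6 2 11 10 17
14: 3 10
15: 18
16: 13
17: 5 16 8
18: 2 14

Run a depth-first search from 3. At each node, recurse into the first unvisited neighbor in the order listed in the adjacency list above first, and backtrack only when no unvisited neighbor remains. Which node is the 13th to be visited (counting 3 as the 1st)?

Visit 3
3 → 18
18 → 2
2 → 4
4 → 8
8 → 1
1 → 12
12 → 10
10 → 7
8 → 6
6 → 5
5 → 9
6 → 17
17 → 16
16 → 13
13 → 11
11 → 15
11 → 14

Visit order: 3, 18, 2, 4, 8, 1, 12, 10, 7, 6, 5, 9, 17, 16, 13, 11, 15, 14

17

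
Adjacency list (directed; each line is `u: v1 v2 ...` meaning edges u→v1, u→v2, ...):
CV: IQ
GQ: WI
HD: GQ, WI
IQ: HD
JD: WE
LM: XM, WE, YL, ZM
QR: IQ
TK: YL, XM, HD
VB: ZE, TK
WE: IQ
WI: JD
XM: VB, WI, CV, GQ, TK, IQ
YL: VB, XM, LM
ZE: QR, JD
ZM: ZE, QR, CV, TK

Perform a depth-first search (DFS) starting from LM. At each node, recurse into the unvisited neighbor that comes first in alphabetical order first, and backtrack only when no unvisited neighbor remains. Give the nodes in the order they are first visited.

Visit LM
LM → WE
WE → IQ
IQ → HD
HD → GQ
GQ → WI
WI → JD
LM → XM
XM → CV
XM → TK
TK → YL
YL → VB
VB → ZE
ZE → QR
LM → ZM

LM -> WE -> IQ -> HD -> GQ -> WI -> JD -> XM -> CV -> TK -> YL -> VB -> ZE -> QR -> ZM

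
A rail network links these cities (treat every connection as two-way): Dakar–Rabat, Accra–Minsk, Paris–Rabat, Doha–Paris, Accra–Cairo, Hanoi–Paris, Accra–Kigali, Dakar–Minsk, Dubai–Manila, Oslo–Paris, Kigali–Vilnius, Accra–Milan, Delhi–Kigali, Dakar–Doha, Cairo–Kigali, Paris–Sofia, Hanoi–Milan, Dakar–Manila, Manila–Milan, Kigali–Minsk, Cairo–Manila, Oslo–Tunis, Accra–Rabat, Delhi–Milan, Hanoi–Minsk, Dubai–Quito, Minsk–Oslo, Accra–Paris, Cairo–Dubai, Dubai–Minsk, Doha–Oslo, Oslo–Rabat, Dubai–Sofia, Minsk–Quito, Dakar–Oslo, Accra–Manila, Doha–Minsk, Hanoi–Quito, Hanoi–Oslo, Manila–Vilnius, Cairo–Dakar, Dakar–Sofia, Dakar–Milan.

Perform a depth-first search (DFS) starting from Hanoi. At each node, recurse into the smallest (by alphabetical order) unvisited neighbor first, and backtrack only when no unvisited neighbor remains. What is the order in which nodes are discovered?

Visit Hanoi
Hanoi → Milan
Milan → Accra
Accra → Cairo
Cairo → Dakar
Dakar → Doha
Doha → Minsk
Minsk → Dubai
Dubai → Manila
Manila → Vilnius
Vilnius → Kigali
Kigali → Delhi
Dubai → Quito
Dubai → Sofia
Sofia → Paris
Paris → Oslo
Oslo → Rabat
Oslo → Tunis

Hanoi, Milan, Accra, Cairo, Dakar, Doha, Minsk, Dubai, Manila, Vilnius, Kigali, Delhi, Quito, Sofia, Paris, Oslo, Rabat, Tunis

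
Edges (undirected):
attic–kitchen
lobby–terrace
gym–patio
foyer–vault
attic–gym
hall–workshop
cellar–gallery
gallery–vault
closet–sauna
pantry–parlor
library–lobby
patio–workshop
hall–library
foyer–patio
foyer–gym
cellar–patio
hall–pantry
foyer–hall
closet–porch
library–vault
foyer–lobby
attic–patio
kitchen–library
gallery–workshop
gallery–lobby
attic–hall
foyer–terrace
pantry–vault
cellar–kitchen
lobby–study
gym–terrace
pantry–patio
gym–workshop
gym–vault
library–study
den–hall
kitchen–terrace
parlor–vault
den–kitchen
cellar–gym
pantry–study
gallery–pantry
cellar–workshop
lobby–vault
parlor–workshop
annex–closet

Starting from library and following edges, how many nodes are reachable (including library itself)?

BFS from library visits: library, hall, kitchen, lobby, study, vault, attic, den, foyer, pantry, workshop, cellar, terrace, gallery, gym, parlor, patio
Reachable nodes: 17 of 21 total.

17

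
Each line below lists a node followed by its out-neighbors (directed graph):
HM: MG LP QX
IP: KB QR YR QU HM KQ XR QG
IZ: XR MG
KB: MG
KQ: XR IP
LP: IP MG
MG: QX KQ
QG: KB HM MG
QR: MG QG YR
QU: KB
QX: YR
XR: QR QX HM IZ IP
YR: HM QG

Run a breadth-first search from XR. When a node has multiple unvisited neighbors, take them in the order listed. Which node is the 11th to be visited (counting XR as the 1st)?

KB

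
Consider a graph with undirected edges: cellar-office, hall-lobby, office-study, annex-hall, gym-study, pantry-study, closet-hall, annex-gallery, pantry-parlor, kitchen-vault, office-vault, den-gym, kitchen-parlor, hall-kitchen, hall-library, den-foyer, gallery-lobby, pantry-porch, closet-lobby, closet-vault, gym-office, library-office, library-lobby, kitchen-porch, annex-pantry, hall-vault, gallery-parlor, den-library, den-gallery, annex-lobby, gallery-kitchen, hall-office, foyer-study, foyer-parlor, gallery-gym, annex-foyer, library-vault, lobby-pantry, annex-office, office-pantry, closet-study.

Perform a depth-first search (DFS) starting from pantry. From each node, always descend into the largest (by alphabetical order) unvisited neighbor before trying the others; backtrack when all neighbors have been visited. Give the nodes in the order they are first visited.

pantry → study → office → vault → library → lobby → hall → kitchen → porch → parlor → gallery → gym → den → foyer → annex → closet → cellar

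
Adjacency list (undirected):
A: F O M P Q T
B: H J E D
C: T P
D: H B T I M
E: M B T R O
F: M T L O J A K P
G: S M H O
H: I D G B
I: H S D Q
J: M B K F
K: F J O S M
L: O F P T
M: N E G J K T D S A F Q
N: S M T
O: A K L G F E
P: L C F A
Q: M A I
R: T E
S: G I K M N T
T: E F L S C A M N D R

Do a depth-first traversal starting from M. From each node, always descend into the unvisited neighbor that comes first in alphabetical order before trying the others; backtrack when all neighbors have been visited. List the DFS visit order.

M A F J B D H G O E R T C P L N S I Q K

Visit M
M → A
A → F
F → J
J → B
B → D
D → H
H → G
G → O
O → E
E → R
R → T
T → C
C → P
P → L
T → N
N → S
S → I
I → Q
S → K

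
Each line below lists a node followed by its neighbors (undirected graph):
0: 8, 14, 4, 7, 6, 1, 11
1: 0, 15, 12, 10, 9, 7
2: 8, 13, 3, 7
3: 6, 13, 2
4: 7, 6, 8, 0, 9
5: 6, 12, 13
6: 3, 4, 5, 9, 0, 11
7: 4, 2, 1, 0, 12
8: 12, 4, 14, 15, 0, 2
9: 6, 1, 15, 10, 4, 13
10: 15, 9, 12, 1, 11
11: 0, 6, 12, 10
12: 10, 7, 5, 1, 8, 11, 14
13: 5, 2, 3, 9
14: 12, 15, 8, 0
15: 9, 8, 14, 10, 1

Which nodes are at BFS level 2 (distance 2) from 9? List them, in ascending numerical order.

Level 0: 9
Level 1: 1, 4, 6, 10, 13, 15
Level 2: 0, 2, 3, 5, 7, 8, 11, 12, 14

0, 2, 3, 5, 7, 8, 11, 12, 14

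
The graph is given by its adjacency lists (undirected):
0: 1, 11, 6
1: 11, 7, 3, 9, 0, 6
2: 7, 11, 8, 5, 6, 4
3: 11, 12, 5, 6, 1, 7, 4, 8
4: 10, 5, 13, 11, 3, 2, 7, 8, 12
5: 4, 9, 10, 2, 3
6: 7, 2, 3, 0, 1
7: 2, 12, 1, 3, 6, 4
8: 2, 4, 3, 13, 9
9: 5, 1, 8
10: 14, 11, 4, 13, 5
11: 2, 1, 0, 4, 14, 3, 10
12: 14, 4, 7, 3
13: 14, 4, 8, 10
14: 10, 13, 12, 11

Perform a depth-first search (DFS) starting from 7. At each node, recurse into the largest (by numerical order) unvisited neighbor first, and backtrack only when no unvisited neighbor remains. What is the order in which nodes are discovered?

7 12 14 13 10 11 4 8 9 5 3 6 2 1 0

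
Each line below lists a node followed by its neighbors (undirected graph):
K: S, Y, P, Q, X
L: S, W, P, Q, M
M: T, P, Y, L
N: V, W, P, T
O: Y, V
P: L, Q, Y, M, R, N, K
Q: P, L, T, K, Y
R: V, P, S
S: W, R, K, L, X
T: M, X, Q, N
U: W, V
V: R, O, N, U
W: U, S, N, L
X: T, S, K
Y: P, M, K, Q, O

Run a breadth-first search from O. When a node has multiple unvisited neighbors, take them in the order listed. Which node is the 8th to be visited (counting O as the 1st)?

Visit O; enqueue Y, V → queue [Y, V]
Visit Y; enqueue P, M, K, Q → queue [V, P, M, K, Q]
Visit V; enqueue R, N, U → queue [P, M, K, Q, R, N, U]
Visit P; enqueue L → queue [M, K, Q, R, N, U, L]
Visit M; enqueue T → queue [K, Q, R, N, U, L, T]
Visit K; enqueue S, X → queue [Q, R, N, U, L, T, S, X]
Visit Q → queue [R, N, U, L, T, S, X]
Visit R → queue [N, U, L, T, S, X]
Visit N; enqueue W → queue [U, L, T, S, X, W]
Visit U → queue [L, T, S, X, W]
Visit L → queue [T, S, X, W]
Visit T → queue [S, X, W]
Visit S → queue [X, W]
Visit X → queue [W]
Visit W → queue []

Visit order: O, Y, V, P, M, K, Q, R, N, U, L, T, S, X, W

R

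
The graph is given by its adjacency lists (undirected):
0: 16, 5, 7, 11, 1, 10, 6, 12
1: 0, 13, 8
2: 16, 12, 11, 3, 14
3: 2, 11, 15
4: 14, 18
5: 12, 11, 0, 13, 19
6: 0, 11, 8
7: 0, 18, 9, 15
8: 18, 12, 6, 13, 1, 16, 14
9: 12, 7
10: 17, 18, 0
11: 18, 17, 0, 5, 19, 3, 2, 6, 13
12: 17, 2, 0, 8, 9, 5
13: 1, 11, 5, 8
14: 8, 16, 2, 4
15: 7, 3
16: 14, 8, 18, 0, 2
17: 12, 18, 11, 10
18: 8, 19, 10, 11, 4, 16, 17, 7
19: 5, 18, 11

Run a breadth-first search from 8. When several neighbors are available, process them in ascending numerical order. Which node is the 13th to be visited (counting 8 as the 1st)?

9

Visit 8; enqueue 1, 6, 12, 13, 14, 16, 18 → queue [1, 6, 12, 13, 14, 16, 18]
Visit 1; enqueue 0 → queue [6, 12, 13, 14, 16, 18, 0]
Visit 6; enqueue 11 → queue [12, 13, 14, 16, 18, 0, 11]
Visit 12; enqueue 2, 5, 9, 17 → queue [13, 14, 16, 18, 0, 11, 2, 5, 9, 17]
Visit 13 → queue [14, 16, 18, 0, 11, 2, 5, 9, 17]
Visit 14; enqueue 4 → queue [16, 18, 0, 11, 2, 5, 9, 17, 4]
Visit 16 → queue [18, 0, 11, 2, 5, 9, 17, 4]
Visit 18; enqueue 7, 10, 19 → queue [0, 11, 2, 5, 9, 17, 4, 7, 10, 19]
Visit 0 → queue [11, 2, 5, 9, 17, 4, 7, 10, 19]
Visit 11; enqueue 3 → queue [2, 5, 9, 17, 4, 7, 10, 19, 3]
Visit 2 → queue [5, 9, 17, 4, 7, 10, 19, 3]
Visit 5 → queue [9, 17, 4, 7, 10, 19, 3]
Visit 9 → queue [17, 4, 7, 10, 19, 3]
Visit 17 → queue [4, 7, 10, 19, 3]
Visit 4 → queue [7, 10, 19, 3]
Visit 7; enqueue 15 → queue [10, 19, 3, 15]
Visit 10 → queue [19, 3, 15]
Visit 19 → queue [3, 15]
Visit 3 → queue [15]
Visit 15 → queue []

Visit order: 8, 1, 6, 12, 13, 14, 16, 18, 0, 11, 2, 5, 9, 17, 4, 7, 10, 19, 3, 15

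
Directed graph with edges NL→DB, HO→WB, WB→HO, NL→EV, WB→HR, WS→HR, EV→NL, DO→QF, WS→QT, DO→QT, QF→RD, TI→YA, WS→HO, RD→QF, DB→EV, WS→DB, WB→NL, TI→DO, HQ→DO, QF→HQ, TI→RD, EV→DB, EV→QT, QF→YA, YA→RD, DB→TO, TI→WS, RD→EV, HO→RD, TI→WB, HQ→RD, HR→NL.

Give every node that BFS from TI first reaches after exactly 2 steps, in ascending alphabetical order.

DB, EV, HO, HR, NL, QF, QT

Level 0: TI
Level 1: DO, RD, WB, WS, YA
Level 2: DB, EV, HO, HR, NL, QF, QT
Level 3: HQ, TO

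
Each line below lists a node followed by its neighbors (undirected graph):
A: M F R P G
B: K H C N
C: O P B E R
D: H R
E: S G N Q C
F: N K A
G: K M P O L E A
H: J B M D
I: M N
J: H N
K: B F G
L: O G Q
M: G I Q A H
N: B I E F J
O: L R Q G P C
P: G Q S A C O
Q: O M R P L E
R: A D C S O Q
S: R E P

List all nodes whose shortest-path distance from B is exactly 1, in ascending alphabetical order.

C, H, K, N

Level 0: B
Level 1: C, H, K, N
Level 2: D, E, F, G, I, J, M, O, P, R
Level 3: A, L, Q, S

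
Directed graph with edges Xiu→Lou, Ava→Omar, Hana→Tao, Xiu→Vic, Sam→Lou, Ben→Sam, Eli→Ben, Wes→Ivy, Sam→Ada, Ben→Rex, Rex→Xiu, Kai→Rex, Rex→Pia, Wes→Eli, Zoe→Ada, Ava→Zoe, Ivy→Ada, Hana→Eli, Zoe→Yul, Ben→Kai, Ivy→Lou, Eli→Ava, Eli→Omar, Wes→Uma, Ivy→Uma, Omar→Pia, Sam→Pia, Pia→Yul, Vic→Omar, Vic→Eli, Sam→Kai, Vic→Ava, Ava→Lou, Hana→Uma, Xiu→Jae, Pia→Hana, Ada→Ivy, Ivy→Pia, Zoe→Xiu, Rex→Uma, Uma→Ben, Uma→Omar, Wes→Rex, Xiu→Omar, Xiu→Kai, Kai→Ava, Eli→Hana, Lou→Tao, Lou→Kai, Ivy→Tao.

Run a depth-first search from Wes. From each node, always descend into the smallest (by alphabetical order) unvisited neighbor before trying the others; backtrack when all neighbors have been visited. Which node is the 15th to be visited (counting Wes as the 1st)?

Visit Wes
Wes → Eli
Eli → Ava
Ava → Lou
Lou → Kai
Kai → Rex
Rex → Pia
Pia → Hana
Hana → Tao
Hana → Uma
Uma → Ben
Ben → Sam
Sam → Ada
Ada → Ivy
Uma → Omar
Pia → Yul
Rex → Xiu
Xiu → Jae
Xiu → Vic
Ava → Zoe

Visit order: Wes, Eli, Ava, Lou, Kai, Rex, Pia, Hana, Tao, Uma, Ben, Sam, Ada, Ivy, Omar, Yul, Xiu, Jae, Vic, Zoe

Omar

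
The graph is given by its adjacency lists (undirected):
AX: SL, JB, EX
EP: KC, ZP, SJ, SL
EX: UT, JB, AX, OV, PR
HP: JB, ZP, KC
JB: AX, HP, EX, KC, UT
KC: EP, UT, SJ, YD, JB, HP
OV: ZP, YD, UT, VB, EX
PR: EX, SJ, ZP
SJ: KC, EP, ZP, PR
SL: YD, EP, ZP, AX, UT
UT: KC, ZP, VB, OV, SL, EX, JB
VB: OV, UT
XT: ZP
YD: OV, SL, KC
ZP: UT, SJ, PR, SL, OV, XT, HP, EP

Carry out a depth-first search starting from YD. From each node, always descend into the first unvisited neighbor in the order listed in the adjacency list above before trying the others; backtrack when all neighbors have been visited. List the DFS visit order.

YD -> OV -> ZP -> UT -> KC -> EP -> SJ -> PR -> EX -> JB -> AX -> SL -> HP -> VB -> XT

Visit YD
YD → OV
OV → ZP
ZP → UT
UT → KC
KC → EP
EP → SJ
SJ → PR
PR → EX
EX → JB
JB → AX
AX → SL
JB → HP
UT → VB
ZP → XT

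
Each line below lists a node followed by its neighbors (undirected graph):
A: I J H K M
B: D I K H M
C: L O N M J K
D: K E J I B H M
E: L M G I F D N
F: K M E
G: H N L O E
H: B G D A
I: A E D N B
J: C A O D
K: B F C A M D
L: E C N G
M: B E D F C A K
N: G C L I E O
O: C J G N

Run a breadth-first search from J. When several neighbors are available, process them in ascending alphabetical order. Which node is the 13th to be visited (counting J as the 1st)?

Visit J; enqueue A, C, D, O → queue [A, C, D, O]
Visit A; enqueue H, I, K, M → queue [C, D, O, H, I, K, M]
Visit C; enqueue L, N → queue [D, O, H, I, K, M, L, N]
Visit D; enqueue B, E → queue [O, H, I, K, M, L, N, B, E]
Visit O; enqueue G → queue [H, I, K, M, L, N, B, E, G]
Visit H → queue [I, K, M, L, N, B, E, G]
Visit I → queue [K, M, L, N, B, E, G]
Visit K; enqueue F → queue [M, L, N, B, E, G, F]
Visit M → queue [L, N, B, E, G, F]
Visit L → queue [N, B, E, G, F]
Visit N → queue [B, E, G, F]
Visit B → queue [E, G, F]
Visit E → queue [G, F]
Visit G → queue [F]
Visit F → queue []

Visit order: J, A, C, D, O, H, I, K, M, L, N, B, E, G, F

E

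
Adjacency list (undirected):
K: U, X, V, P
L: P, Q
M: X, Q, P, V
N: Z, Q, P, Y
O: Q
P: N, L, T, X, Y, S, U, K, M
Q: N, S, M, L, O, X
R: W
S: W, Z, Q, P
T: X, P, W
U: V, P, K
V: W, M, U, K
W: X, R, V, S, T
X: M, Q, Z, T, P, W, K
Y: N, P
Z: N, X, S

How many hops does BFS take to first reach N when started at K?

Level 0: K
Level 1: P, U, V, X
Level 2: L, M, N, Q, S, T, W, Y, Z
Level 3: O, R
N first appears at level 2.

2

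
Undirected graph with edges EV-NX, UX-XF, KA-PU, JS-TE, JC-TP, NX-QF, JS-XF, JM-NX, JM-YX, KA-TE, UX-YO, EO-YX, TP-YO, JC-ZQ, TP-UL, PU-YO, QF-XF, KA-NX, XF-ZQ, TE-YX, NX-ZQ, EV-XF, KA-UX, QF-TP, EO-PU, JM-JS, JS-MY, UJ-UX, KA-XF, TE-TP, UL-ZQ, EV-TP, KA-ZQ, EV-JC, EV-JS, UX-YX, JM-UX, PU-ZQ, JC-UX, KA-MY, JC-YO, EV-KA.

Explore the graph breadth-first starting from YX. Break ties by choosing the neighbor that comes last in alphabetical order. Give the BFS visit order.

Visit YX; enqueue UX, TE, JM, EO → queue [UX, TE, JM, EO]
Visit UX; enqueue YO, XF, UJ, KA, JC → queue [TE, JM, EO, YO, XF, UJ, KA, JC]
Visit TE; enqueue TP, JS → queue [JM, EO, YO, XF, UJ, KA, JC, TP, JS]
Visit JM; enqueue NX → queue [EO, YO, XF, UJ, KA, JC, TP, JS, NX]
Visit EO; enqueue PU → queue [YO, XF, UJ, KA, JC, TP, JS, NX, PU]
Visit YO → queue [XF, UJ, KA, JC, TP, JS, NX, PU]
Visit XF; enqueue ZQ, QF, EV → queue [UJ, KA, JC, TP, JS, NX, PU, ZQ, QF, EV]
Visit UJ → queue [KA, JC, TP, JS, NX, PU, ZQ, QF, EV]
Visit KA; enqueue MY → queue [JC, TP, JS, NX, PU, ZQ, QF, EV, MY]
Visit JC → queue [TP, JS, NX, PU, ZQ, QF, EV, MY]
Visit TP; enqueue UL → queue [JS, NX, PU, ZQ, QF, EV, MY, UL]
Visit JS → queue [NX, PU, ZQ, QF, EV, MY, UL]
Visit NX → queue [PU, ZQ, QF, EV, MY, UL]
Visit PU → queue [ZQ, QF, EV, MY, UL]
Visit ZQ → queue [QF, EV, MY, UL]
Visit QF → queue [EV, MY, UL]
Visit EV → queue [MY, UL]
Visit MY → queue [UL]
Visit UL → queue []

YX → UX → TE → JM → EO → YO → XF → UJ → KA → JC → TP → JS → NX → PU → ZQ → QF → EV → MY → UL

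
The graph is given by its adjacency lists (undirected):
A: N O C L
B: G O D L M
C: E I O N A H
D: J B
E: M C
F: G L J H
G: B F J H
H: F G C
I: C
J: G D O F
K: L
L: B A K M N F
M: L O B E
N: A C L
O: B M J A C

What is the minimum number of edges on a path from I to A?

Level 0: I
Level 1: C
Level 2: A, E, H, N, O
Level 3: B, F, G, J, L, M
Level 4: D, K
A first appears at level 2.

2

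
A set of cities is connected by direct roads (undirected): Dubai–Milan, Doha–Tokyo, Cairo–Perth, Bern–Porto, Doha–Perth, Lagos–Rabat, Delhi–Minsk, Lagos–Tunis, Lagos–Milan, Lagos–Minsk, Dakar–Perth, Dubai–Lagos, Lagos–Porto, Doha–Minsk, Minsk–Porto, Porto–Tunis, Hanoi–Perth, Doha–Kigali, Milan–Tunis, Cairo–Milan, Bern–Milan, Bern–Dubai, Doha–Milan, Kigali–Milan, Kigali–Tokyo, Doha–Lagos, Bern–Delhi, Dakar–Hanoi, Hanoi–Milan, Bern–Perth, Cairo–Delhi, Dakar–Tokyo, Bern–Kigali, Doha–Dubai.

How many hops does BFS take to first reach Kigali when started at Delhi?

Level 0: Delhi
Level 1: Bern, Cairo, Minsk
Level 2: Doha, Dubai, Kigali, Lagos, Milan, Perth, Porto
Level 3: Dakar, Hanoi, Rabat, Tokyo, Tunis
Kigali first appears at level 2.

2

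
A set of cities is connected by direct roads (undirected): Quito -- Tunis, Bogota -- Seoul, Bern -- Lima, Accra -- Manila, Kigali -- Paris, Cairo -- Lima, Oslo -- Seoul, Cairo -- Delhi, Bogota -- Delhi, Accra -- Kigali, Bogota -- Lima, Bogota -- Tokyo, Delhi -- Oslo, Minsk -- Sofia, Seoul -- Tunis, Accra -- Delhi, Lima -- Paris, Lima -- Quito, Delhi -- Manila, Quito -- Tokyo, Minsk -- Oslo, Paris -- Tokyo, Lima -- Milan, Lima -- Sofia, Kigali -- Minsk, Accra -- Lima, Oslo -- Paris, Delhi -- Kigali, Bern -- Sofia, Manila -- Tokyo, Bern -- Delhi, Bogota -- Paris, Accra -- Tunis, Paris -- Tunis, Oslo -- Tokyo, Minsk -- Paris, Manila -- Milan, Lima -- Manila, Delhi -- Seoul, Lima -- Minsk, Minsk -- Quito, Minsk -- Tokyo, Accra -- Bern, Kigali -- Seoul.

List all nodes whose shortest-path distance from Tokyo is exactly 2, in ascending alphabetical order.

Level 0: Tokyo
Level 1: Bogota, Manila, Minsk, Oslo, Paris, Quito
Level 2: Accra, Delhi, Kigali, Lima, Milan, Seoul, Sofia, Tunis
Level 3: Bern, Cairo

Accra, Delhi, Kigali, Lima, Milan, Seoul, Sofia, Tunis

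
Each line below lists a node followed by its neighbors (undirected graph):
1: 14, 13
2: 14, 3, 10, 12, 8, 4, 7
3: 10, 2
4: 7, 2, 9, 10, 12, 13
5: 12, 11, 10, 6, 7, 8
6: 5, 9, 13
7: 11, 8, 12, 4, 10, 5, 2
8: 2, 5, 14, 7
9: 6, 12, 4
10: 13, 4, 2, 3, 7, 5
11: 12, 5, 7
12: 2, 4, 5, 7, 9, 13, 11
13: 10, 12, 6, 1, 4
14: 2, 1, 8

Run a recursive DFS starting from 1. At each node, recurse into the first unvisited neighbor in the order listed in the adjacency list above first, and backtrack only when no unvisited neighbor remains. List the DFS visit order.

1 -> 14 -> 2 -> 3 -> 10 -> 13 -> 12 -> 4 -> 7 -> 11 -> 5 -> 6 -> 9 -> 8

Visit 1
1 → 14
14 → 2
2 → 3
3 → 10
10 → 13
13 → 12
12 → 4
4 → 7
7 → 11
11 → 5
5 → 6
6 → 9
5 → 8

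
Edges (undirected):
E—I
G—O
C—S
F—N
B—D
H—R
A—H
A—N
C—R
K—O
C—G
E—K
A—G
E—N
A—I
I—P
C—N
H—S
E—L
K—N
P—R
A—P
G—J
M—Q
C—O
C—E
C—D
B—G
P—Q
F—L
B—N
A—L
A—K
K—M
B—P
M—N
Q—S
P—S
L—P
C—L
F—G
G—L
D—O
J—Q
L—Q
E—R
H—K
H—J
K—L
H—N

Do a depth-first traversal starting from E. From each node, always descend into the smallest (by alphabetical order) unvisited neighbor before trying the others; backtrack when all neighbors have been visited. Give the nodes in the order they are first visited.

E, C, D, B, G, A, H, J, Q, L, F, N, K, M, O, P, I, R, S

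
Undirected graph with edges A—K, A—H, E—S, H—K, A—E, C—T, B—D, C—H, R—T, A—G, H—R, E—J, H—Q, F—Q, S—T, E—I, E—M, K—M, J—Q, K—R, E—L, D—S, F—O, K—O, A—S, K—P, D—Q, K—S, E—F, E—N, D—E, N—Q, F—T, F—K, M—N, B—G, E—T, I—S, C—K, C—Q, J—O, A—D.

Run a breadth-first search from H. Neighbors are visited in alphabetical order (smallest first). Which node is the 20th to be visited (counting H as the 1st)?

L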